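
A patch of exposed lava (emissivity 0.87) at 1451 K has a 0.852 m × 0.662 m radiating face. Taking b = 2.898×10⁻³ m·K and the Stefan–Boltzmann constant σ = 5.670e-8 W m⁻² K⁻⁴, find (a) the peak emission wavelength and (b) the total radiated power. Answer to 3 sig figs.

(a) λ_max = b/T = 2.898×10⁻³/1451 = 1.997×10⁻⁶ m = 2.00 μm.
Area A = 0.852 × 0.662 = 0.564024 m².
(b) P = εσAT⁴ = 0.87×5.670×10⁻⁸×0.564024×(1451)⁴ = 1.23×10⁵ W.

λ_max ≈ 2.00 μm; P ≈ 1.23×10⁵ W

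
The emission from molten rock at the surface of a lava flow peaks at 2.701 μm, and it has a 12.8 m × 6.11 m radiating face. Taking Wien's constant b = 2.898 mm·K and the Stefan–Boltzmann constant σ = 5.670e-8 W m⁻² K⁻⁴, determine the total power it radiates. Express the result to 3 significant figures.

P ≈ 5.88×10⁶ W

Wien's law: T = b/λ_max = 2.898×10⁻³/2.701×10⁻⁶ = 1072.94 K.
Area A = 12.8 × 6.11 = 78.208 m².
Then P = σAT⁴ = 5.670×10⁻⁸×78.208×(1072.94)⁴ = 5.88×10⁶ W.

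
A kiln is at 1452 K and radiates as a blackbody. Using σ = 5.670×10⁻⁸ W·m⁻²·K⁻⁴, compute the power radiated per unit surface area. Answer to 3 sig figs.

I ≈ 2.52×10⁵ W/m²

Stefan–Boltzmann: I = σT⁴ = 5.670×10⁻⁸ × (1452)⁴ = 2.52×10⁵ W/m².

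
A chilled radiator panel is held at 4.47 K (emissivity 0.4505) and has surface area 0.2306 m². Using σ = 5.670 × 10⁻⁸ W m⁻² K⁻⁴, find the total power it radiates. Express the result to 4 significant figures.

Area A = 0.2306 m².
P = εσAT⁴ = 0.4505 × 5.670×10⁻⁸ × 0.2306 × (4.47)⁴ = 2.352×10⁻⁶ W.

P ≈ 2.352×10⁻⁶ W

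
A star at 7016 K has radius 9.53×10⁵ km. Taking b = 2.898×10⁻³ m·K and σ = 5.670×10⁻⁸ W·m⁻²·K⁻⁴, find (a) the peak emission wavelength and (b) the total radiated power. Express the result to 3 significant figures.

(a) λ_max = b/T = 2.898×10⁻³/7016 = 4.131×10⁻⁷ m = 0.413 μm.
Surface area A = 4πR² = 4π(9.53×10⁸ m)² = 1.14129×10¹⁹ m².
(b) P = σAT⁴ = 5.670×10⁻⁸×1.14129×10¹⁹×(7016)⁴ = 1.57×10²⁷ W.

λ_max ≈ 0.413 μm; P ≈ 1.57×10²⁷ W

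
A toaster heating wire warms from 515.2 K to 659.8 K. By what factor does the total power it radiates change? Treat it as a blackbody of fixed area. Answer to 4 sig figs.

P₂/P₁ ≈ 2.690

P ∝ T⁴, so P₂/P₁ = (T₂/T₁)⁴ = (659.8/515.2)⁴ = (1.28067)⁴ = 2.690.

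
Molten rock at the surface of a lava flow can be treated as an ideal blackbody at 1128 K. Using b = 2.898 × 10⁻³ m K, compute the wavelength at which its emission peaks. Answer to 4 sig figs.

λ_max ≈ 2569 nm

Wien's displacement law: λ_max = b/T = (2.898×10⁻³ m·K)/(1128 K) = 2.5691×10⁻⁶ m.
That is 2569 nm, in the infrared range.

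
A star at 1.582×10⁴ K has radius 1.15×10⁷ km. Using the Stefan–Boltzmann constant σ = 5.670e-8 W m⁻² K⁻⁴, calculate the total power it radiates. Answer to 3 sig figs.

Surface area A = 4πR² = 4π(1.15×10¹⁰ m)² = 1.66190×10²¹ m².
P = σAT⁴ = 5.670×10⁻⁸ × 1.66190×10²¹ × (1.582×10⁴)⁴ = 5.90×10³⁰ W.

P ≈ 5.90×10³⁰ W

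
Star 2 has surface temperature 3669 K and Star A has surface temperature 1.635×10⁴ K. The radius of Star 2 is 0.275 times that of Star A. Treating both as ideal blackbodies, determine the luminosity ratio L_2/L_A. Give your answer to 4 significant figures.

L_2/L_A ≈ 1.918×10⁻⁴

L ∝ R²T⁴, so L_2/L_A = (R_2/R_A)²(T_2/T_A)⁴ = (0.275)² × (3669/1.635×10⁴)⁴ = 0.075625 × 2.53583×10⁻³ = 1.918×10⁻⁴.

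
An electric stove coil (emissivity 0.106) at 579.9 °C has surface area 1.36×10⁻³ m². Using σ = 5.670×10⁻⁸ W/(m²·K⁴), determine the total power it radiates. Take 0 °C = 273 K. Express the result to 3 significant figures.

P ≈ 4.33 W

T = 579.9 °C + 273 = 852.9 K.
Area A = 1.36×10⁻³ m².
P = εσAT⁴ = 0.106 × 5.670×10⁻⁸ × 1.36×10⁻³ × (852.9)⁴ = 4.33 W.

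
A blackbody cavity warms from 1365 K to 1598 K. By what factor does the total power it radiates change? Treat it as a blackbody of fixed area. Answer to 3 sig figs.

P ∝ T⁴, so P₂/P₁ = (T₂/T₁)⁴ = (1598/1365)⁴ = (1.17070)⁴ = 1.88.

P₂/P₁ ≈ 1.88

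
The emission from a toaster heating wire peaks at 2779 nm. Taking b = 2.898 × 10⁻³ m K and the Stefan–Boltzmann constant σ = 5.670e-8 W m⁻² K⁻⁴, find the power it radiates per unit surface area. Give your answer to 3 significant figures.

I ≈ 6.71×10⁴ W/m²

Wien's law: T = b/λ_max = 2.898×10⁻³/2.779×10⁻⁶ = 1042.82 K.
Then I = σT⁴ = 5.670×10⁻⁸×(1042.82)⁴ = 6.71×10⁴ W/m².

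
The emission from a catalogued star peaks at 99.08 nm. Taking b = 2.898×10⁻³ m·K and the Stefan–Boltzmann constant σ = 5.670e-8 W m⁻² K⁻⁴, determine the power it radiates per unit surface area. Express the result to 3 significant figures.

I ≈ 4.15×10¹⁰ W/m²

Wien's law: T = b/λ_max = 2.898×10⁻³/9.908×10⁻⁸ = 29249.1 K.
Then I = σT⁴ = 5.670×10⁻⁸×(29249.1)⁴ = 4.15×10¹⁰ W/m².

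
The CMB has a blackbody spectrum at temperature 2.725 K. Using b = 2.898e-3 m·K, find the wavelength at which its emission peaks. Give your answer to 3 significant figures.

λ_max ≈ 1.06×10⁻³ m

Wien's displacement law: λ_max = b/T = (2.898×10⁻³ m·K)/(2.725 K) = 1.063×10⁻³ m.
That is 1.06×10⁻³ m, in the microwave range.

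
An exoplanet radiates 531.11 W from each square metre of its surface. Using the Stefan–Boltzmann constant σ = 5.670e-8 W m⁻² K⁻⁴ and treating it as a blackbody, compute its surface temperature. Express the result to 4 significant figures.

T ≈ 311.1 K

I = σT⁴, so T = (I/σ)^(1/4) = (531.11/(5.670×10⁻⁸))^(1/4) = 311.1 K.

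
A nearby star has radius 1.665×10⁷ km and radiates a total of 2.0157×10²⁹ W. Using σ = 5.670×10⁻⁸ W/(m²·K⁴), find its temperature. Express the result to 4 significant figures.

T ≈ 5652 K

Surface area A = 4πR² = 4π(1.665×10¹⁰ m)² = 3.48368×10²¹ m².
P = σAT⁴ ⇒ T = (P/(σA))^(1/4) = (2.0157×10²⁹/(5.670×10⁻⁸×3.48368×10²¹))^(1/4) = 5652 K.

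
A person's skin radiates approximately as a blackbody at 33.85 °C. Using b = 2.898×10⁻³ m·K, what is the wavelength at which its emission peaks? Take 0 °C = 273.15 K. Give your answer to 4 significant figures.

T = 33.85 °C + 273.15 = 307.00 K.
Wien's displacement law: λ_max = b/T = (2.898×10⁻³ m·K)/(307.00 K) = 9.4397×10⁻⁶ m.
That is 9.440 μm, in the infrared range.

λ_max ≈ 9.440 μm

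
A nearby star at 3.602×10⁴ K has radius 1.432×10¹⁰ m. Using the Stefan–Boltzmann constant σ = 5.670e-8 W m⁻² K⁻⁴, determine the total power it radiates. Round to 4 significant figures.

P ≈ 2.460×10³² W

Surface area A = 4πR² = 4π(1.432×10¹⁰ m)² = 2.57689×10²¹ m².
P = σAT⁴ = 5.670×10⁻⁸ × 2.57689×10²¹ × (3.602×10⁴)⁴ = 2.460×10³² W.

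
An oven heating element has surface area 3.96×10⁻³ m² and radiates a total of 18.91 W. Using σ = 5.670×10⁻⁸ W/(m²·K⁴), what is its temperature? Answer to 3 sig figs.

T ≈ 539 K

Area A = 3.96×10⁻³ m².
P = σAT⁴ ⇒ T = (P/(σA))^(1/4) = (18.91/(5.670×10⁻⁸×3.96×10⁻³))^(1/4) = 539 K.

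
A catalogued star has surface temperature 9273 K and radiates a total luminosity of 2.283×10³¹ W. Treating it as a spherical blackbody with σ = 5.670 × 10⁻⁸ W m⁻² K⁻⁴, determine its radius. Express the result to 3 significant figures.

R ≈ 6.58×10¹⁰ m

L = 4πR²σT⁴ ⇒ R = √(L/(4πσT⁴)).
σT⁴ = 4.19241×10⁸ W/m², so R = √(2.283×10³¹/(4π×4.19241×10⁸)) = 6.58×10¹⁰ m.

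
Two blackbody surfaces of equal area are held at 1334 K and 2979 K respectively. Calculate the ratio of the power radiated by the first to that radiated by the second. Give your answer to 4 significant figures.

With equal areas, P₁/P₂ = (T₁/T₂)⁴ = (1334/2979)⁴ = 0.04021.

P₁/P₂ ≈ 0.04021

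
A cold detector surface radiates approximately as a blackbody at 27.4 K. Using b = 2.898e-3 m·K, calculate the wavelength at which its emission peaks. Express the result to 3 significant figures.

Wien's displacement law: λ_max = b/T = (2.898×10⁻³ m·K)/(27.4 K) = 1.058×10⁻⁴ m.
That is 1.06×10⁻⁴ m, in the infrared range.

λ_max ≈ 1.06×10⁻⁴ m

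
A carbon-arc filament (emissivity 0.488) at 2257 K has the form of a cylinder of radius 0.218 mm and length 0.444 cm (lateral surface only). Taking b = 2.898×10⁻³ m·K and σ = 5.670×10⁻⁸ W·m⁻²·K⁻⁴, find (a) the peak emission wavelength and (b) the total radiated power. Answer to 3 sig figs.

(a) λ_max = b/T = 2.898×10⁻³/2257 = 1.284×10⁻⁶ m = 1.28×10³ nm.
Lateral area A = 2πrL = 2π×2.18×10⁻⁴×4.44×10⁻³ = 6.08162×10⁻⁶ m².
(b) P = εσAT⁴ = 0.488×5.670×10⁻⁸×6.08162×10⁻⁶×(2257)⁴ = 4.37 W.

λ_max ≈ 1.28×10³ nm; P ≈ 4.37 W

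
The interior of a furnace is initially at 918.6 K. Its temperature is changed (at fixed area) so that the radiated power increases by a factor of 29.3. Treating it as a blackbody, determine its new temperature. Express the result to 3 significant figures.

T₂ ≈ 2.14×10³ K

P ∝ T⁴, so T₂/T₁ = (P₂/P₁)^(1/4) = (29.3)^(1/4) = 2.32657.
T₂ = 918.6 × 2.32657 = 2.14×10³ K.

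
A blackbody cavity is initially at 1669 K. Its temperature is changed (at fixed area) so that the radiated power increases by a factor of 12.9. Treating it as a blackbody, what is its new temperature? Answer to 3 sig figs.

P ∝ T⁴, so T₂/T₁ = (P₂/P₁)^(1/4) = (12.9)^(1/4) = 1.89517.
T₂ = 1669 × 1.89517 = 3.16×10³ K.

T₂ ≈ 3.16×10³ K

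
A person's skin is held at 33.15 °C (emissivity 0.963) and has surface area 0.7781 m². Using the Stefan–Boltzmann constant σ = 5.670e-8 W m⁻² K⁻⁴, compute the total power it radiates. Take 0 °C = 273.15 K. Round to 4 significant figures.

P ≈ 374.0 W

T = 33.15 °C + 273.15 = 306.30 K.
Area A = 0.7781 m².
P = εσAT⁴ = 0.963 × 5.670×10⁻⁸ × 0.7781 × (306.30)⁴ = 374.0 W.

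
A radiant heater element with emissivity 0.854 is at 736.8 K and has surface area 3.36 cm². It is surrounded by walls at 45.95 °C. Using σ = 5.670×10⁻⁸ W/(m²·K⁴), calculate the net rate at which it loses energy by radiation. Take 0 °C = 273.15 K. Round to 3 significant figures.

Net loss ≈ 4.63 W

Surroundings: T = 45.95 °C + 273.15 = 319.10 K.
Area A = 3.36 cm² = 3.36×10⁻⁴ m².
Net radiated power P_net = εσA(T⁴ − T₀⁴) = 0.854×5.670×10⁻⁸×3.36×10⁻⁴×(736.8⁴ − 319.10⁴).
T⁴ − T₀⁴ = 2.94712×10¹¹ − 1.03683×10¹⁰ = 2.84344×10¹¹ K⁴, so P_net = 4.63 W.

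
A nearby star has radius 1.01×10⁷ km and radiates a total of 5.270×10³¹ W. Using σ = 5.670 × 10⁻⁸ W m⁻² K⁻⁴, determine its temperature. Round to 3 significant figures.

Surface area A = 4πR² = 4π(1.01×10¹⁰ m)² = 1.28190×10²¹ m².
P = σAT⁴ ⇒ T = (P/(σA))^(1/4) = (5.270×10³¹/(5.670×10⁻⁸×1.28190×10²¹))^(1/4) = 2.92×10⁴ K.

T ≈ 2.92×10⁴ K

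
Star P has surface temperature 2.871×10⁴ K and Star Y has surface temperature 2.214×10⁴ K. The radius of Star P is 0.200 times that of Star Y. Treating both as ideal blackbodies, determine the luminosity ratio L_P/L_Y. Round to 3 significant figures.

L ∝ R²T⁴, so L_P/L_Y = (R_P/R_Y)²(T_P/T_Y)⁴ = (0.200)² × (2.871×10⁴/2.214×10⁴)⁴ = 0.04 × 2.82763 = 0.113.

L_P/L_Y ≈ 0.113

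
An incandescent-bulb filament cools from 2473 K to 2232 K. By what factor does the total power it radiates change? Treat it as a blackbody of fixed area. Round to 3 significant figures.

P₂/P₁ ≈ 0.664

P ∝ T⁴, so P₂/P₁ = (T₂/T₁)⁴ = (2232/2473)⁴ = (0.902548)⁴ = 0.664.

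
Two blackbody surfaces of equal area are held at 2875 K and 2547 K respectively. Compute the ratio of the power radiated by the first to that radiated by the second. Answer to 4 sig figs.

P₁/P₂ ≈ 1.623

With equal areas, P₁/P₂ = (T₁/T₂)⁴ = (2875/2547)⁴ = 1.623.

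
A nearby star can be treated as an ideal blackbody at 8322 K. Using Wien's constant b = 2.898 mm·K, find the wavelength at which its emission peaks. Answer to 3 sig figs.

Wien's displacement law: λ_max = b/T = (2.898×10⁻³ m·K)/(8322 K) = 3.482×10⁻⁷ m.
That is 0.348 μm, in the ultraviolet range.

λ_max ≈ 0.348 μm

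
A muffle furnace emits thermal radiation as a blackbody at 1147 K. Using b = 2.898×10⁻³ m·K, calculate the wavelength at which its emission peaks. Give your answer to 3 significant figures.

λ_max ≈ 2.53 μm

Wien's displacement law: λ_max = b/T = (2.898×10⁻³ m·K)/(1147 K) = 2.527×10⁻⁶ m.
That is 2.53 μm, in the infrared range.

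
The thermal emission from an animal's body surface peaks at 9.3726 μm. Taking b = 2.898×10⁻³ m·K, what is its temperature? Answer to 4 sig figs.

Wien's law gives T = b/λ_max = (2.898×10⁻³ m·K)/(9.3726×10⁻⁶ m) = 309.2 K.

T ≈ 309.2 K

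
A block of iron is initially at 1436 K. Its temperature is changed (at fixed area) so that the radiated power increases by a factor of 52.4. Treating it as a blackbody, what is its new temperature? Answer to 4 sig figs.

P ∝ T⁴, so T₂/T₁ = (P₂/P₁)^(1/4) = (52.4)^(1/4) = 2.69050.
T₂ = 1436 × 2.69050 = 3864 K.

T₂ ≈ 3864 K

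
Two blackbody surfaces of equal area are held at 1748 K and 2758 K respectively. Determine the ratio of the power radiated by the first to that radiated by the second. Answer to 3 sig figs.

With equal areas, P₁/P₂ = (T₁/T₂)⁴ = (1748/2758)⁴ = 0.161.

P₁/P₂ ≈ 0.161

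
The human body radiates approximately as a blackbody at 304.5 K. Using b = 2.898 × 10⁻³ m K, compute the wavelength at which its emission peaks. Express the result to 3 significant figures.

Wien's displacement law: λ_max = b/T = (2.898×10⁻³ m·K)/(304.5 K) = 9.517×10⁻⁶ m.
That is 9.52 μm, in the infrared range.

λ_max ≈ 9.52 μm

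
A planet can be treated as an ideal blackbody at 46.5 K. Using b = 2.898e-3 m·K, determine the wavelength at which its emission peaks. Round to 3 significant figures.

Wien's displacement law: λ_max = b/T = (2.898×10⁻³ m·K)/(46.5 K) = 6.232×10⁻⁵ m.
That is 62.3 μm, in the infrared range.

λ_max ≈ 62.3 μm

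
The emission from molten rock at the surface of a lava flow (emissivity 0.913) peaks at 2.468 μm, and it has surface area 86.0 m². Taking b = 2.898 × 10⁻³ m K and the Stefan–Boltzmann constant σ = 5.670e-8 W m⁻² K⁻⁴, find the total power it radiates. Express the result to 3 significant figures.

P ≈ 8.46×10⁶ W

Wien's law: T = b/λ_max = 2.898×10⁻³/2.468×10⁻⁶ = 1174.23 K.
Area A = 86.0 m².
Then P = εσAT⁴ = 0.913×5.670×10⁻⁸×86.0×(1174.23)⁴ = 8.46×10⁶ W.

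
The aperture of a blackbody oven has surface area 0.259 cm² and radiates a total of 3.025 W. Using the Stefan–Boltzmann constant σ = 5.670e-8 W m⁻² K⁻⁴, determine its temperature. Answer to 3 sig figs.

Area A = 0.259 cm² = 2.59×10⁻⁵ m².
P = σAT⁴ ⇒ T = (P/(σA))^(1/4) = (3.025/(5.670×10⁻⁸×2.59×10⁻⁵))^(1/4) = 1.20×10³ K.

T ≈ 1.20×10³ K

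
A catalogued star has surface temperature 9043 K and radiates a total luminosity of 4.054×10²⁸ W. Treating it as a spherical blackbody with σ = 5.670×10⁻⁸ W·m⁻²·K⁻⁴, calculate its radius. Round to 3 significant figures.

L = 4πR²σT⁴ ⇒ R = √(L/(4πσT⁴)).
σT⁴ = 3.79169×10⁸ W/m², so R = √(4.054×10²⁸/(4π×3.79169×10⁸)) = 2.92×10⁹ m.

R ≈ 2.92×10⁹ m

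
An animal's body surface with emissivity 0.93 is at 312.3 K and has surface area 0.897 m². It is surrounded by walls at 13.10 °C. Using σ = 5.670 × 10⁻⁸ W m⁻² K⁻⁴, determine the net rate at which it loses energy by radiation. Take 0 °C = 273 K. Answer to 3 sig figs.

Surroundings: T = 13.10 °C + 273 = 286.10 K.
Area A = 0.897 m².
Net radiated power P_net = εσA(T⁴ − T₀⁴) = 0.93×5.670×10⁻⁸×0.897×(312.3⁴ − 286.10⁴).
T⁴ − T₀⁴ = 9.51235×10⁹ − 6.69995×10⁹ = 2.81240×10⁹ K⁴, so P_net = 133 W.

Net loss ≈ 133 W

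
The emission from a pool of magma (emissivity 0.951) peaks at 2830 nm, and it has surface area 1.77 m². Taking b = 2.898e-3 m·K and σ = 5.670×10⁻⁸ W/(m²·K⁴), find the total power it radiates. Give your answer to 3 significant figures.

Wien's law: T = b/λ_max = 2.898×10⁻³/2.830×10⁻⁶ = 1024.03 K.
Area A = 1.77 m².
Then P = εσAT⁴ = 0.951×5.670×10⁻⁸×1.77×(1024.03)⁴ = 1.05×10⁵ W.

P ≈ 1.05×10⁵ W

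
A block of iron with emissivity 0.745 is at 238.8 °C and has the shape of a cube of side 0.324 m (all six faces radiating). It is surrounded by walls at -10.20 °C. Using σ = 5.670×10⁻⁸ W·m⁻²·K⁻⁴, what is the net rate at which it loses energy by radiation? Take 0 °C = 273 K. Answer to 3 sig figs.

Net loss ≈ 1.70×10³ W

T = 238.8 °C + 273 = 511.8 K.
Surroundings: T = -10.20 °C + 273 = 262.80 K.
Area A = 6s² = 6×(0.324 m)² = 0.629856 m².
Net radiated power P_net = εσA(T⁴ − T₀⁴) = 0.745×5.670×10⁻⁸×0.629856×(511.8⁴ − 262.80⁴).
T⁴ − T₀⁴ = 6.86122×10¹⁰ − 4.76981×10⁹ = 6.38424×10¹⁰ K⁴, so P_net = 1.70×10³ W.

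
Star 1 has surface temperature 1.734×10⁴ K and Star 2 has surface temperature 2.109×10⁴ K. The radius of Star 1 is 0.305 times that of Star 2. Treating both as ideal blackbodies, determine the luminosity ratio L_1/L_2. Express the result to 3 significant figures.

L_1/L_2 ≈ 0.0425

L ∝ R²T⁴, so L_1/L_2 = (R_1/R_2)²(T_1/T_2)⁴ = (0.305)² × (1.734×10⁴/2.109×10⁴)⁴ = 0.093025 × 0.456972 = 0.0425.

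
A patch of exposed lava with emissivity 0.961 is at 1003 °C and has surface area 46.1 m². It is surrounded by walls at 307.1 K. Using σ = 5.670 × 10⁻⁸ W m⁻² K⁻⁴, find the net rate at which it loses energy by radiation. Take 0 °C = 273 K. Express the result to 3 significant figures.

T = 1003 °C + 273 = 1276 K.
Area A = 46.1 m².
Net radiated power P_net = εσA(T⁴ − T₀⁴) = 0.961×5.670×10⁻⁸×46.1×(1276⁴ − 307.1⁴).
T⁴ − T₀⁴ = 2.65096×10¹² − 8.89445×10⁹ = 2.64207×10¹² K⁴, so P_net = 6.64×10⁶ W.

Net loss ≈ 6.64×10⁶ W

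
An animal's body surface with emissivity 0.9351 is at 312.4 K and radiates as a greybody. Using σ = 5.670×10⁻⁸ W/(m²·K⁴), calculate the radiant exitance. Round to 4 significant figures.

Stefan–Boltzmann: I = εσT⁴ = 0.9351 × 5.670×10⁻⁸ × (312.4)⁴ = 505.0 W/m².

I ≈ 505.0 W/m²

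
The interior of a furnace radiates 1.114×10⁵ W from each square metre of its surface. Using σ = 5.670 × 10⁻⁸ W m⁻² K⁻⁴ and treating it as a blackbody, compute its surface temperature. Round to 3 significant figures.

T ≈ 1.18×10³ K

I = σT⁴, so T = (I/σ)^(1/4) = (1.114×10⁵/(5.670×10⁻⁸))^(1/4) = 1.18×10³ K.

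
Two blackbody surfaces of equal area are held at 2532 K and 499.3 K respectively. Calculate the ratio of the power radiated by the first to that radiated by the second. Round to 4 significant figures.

With equal areas, P₁/P₂ = (T₁/T₂)⁴ = (2532/499.3)⁴ = 661.3.

P₁/P₂ ≈ 661.3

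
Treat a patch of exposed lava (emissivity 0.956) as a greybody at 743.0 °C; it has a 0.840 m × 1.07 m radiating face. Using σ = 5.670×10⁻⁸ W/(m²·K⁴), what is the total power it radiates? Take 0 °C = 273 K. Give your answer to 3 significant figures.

P ≈ 5.19×10⁴ W

T = 743.0 °C + 273 = 1016.0 K.
Area A = 0.840 × 1.07 = 0.8988 m².
P = εσAT⁴ = 0.956 × 5.670×10⁻⁸ × 0.8988 × (1016.0)⁴ = 5.19×10⁴ W.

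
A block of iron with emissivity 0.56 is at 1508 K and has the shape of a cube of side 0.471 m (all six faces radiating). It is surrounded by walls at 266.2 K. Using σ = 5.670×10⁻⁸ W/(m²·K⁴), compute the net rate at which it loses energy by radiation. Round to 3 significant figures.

Net loss ≈ 2.18×10⁵ W

Area A = 6s² = 6×(0.471 m)² = 1.33105 m².
Net radiated power P_net = εσA(T⁴ − T₀⁴) = 0.56×5.670×10⁻⁸×1.33105×(1508⁴ − 266.2⁴).
T⁴ − T₀⁴ = 5.17137×10¹² − 5.02149×10⁹ = 5.16635×10¹² K⁴, so P_net = 2.18×10⁵ W.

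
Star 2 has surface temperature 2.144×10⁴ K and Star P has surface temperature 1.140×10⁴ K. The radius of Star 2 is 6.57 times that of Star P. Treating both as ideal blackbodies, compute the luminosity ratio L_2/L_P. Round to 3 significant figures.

L_2/L_P ≈ 540

L ∝ R²T⁴, so L_2/L_P = (R_2/R_P)²(T_2/T_P)⁴ = (6.57)² × (2.144×10⁴/1.140×10⁴)⁴ = 43.1649 × 12.5106 = 540.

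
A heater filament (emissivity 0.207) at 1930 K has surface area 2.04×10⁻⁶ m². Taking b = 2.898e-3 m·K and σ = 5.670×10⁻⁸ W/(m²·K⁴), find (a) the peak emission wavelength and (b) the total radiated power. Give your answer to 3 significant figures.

(a) λ_max = b/T = 2.898×10⁻³/1930 = 1.502×10⁻⁶ m = 1.50 μm.
Area A = 2.04×10⁻⁶ m².
(b) P = εσAT⁴ = 0.207×5.670×10⁻⁸×2.04×10⁻⁶×(1930)⁴ = 0.332 W.

λ_max ≈ 1.50 μm; P ≈ 0.332 W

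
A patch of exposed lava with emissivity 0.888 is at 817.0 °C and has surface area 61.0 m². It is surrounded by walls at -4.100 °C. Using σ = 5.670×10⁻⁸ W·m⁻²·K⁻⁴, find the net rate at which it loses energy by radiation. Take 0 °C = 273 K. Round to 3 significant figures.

Net loss ≈ 4.32×10⁶ W

T = 817.0 °C + 273 = 1090.0 K.
Surroundings: T = -4.100 °C + 273 = 268.900 K.
Area A = 61.0 m².
Net radiated power P_net = εσA(T⁴ − T₀⁴) = 0.888×5.670×10⁻⁸×61.0×(1090.0⁴ − 268.900⁴).
T⁴ − T₀⁴ = 1.41158×10¹² − 5.22833×10⁹ = 1.40635×10¹² K⁴, so P_net = 4.32×10⁶ W.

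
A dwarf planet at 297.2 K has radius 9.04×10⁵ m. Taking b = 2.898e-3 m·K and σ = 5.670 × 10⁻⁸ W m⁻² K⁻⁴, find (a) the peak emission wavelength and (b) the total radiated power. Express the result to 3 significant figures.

λ_max ≈ 9.75 μm; P ≈ 4.54×10¹⁵ W

(a) λ_max = b/T = 2.898×10⁻³/297.2 = 9.751×10⁻⁶ m = 9.75 μm.
Surface area A = 4πR² = 4π(9.04×10⁵ m)² = 1.02694×10¹³ m².
(b) P = σAT⁴ = 5.670×10⁻⁸×1.02694×10¹³×(297.2)⁴ = 4.54×10¹⁵ W.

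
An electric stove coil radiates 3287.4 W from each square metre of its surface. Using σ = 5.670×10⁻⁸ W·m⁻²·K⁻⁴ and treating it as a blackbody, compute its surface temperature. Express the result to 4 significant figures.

T ≈ 490.7 K

I = σT⁴, so T = (I/σ)^(1/4) = (3287.4/(5.670×10⁻⁸))^(1/4) = 490.7 K.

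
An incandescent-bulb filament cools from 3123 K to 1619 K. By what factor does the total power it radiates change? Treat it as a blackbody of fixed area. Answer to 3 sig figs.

P₂/P₁ ≈ 0.0722

P ∝ T⁴, so P₂/P₁ = (T₂/T₁)⁴ = (1619/3123)⁴ = (0.518412)⁴ = 0.0722.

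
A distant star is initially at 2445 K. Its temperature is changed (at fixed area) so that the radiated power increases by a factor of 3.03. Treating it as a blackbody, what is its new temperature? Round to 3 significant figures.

P ∝ T⁴, so T₂/T₁ = (P₂/P₁)^(1/4) = (3.03)^(1/4) = 1.31935.
T₂ = 2445 × 1.31935 = 3.23×10³ K.

T₂ ≈ 3.23×10³ K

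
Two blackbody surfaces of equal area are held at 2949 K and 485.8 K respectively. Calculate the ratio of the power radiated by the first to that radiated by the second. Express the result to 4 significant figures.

With equal areas, P₁/P₂ = (T₁/T₂)⁴ = (2949/485.8)⁴ = 1358.

P₁/P₂ ≈ 1358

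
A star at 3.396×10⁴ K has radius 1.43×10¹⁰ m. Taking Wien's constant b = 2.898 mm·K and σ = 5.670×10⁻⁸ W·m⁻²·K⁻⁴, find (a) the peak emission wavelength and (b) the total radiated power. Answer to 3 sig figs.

(a) λ_max = b/T = 2.898×10⁻³/3.396×10⁴ = 8.534×10⁻⁸ m = 85.3 nm.
Surface area A = 4πR² = 4π(1.43×10¹⁰ m)² = 2.56970×10²¹ m².
(b) P = σAT⁴ = 5.670×10⁻⁸×2.56970×10²¹×(3.396×10⁴)⁴ = 1.94×10³² W.

λ_max ≈ 85.3 nm; P ≈ 1.94×10³² W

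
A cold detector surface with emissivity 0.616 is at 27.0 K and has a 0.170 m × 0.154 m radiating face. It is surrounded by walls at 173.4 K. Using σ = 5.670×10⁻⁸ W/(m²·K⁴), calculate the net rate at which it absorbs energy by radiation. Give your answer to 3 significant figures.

Net gain ≈ 0.826 W

Area A = 0.170 × 0.154 = 0.02618 m².
Net radiated power P_net = εσA(T⁴ − T₀⁴) = 0.616×5.670×10⁻⁸×0.02618×(27.0⁴ − 173.4⁴).
T⁴ − T₀⁴ = 5.31441×10⁵ − 9.04058×10⁸ = -9.03527×10⁸ K⁴, so P_net = -0.826 W — negative, meaning a net gain of 0.826 W.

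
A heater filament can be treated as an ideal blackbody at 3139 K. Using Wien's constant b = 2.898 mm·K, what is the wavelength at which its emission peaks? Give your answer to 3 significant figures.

Wien's displacement law: λ_max = b/T = (2.898×10⁻³ m·K)/(3139 K) = 9.232×10⁻⁷ m.
That is 0.923 μm, in the infrared range.

λ_max ≈ 0.923 μm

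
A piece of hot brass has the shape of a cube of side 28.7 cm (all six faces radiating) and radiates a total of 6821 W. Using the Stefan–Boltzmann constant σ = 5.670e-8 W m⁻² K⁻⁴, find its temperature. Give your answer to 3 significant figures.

Area A = 6s² = 6×(0.287 m)² = 0.494214 m².
P = σAT⁴ ⇒ T = (P/(σA))^(1/4) = (6821/(5.670×10⁻⁸×0.494214))^(1/4) = 702 K.

T ≈ 702 K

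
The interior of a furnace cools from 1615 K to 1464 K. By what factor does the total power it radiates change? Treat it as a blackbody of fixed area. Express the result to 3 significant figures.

P ∝ T⁴, so P₂/P₁ = (T₂/T₁)⁴ = (1464/1615)⁴ = (0.906502)⁴ = 0.675.

P₂/P₁ ≈ 0.675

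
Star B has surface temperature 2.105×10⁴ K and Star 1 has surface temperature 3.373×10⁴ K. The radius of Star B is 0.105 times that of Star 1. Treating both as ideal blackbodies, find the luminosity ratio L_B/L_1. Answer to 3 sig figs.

L ∝ R²T⁴, so L_B/L_1 = (R_B/R_1)²(T_B/T_1)⁴ = (0.105)² × (2.105×10⁴/3.373×10⁴)⁴ = 0.011025 × 0.151685 = 1.67×10⁻³.

L_B/L_1 ≈ 1.67×10⁻³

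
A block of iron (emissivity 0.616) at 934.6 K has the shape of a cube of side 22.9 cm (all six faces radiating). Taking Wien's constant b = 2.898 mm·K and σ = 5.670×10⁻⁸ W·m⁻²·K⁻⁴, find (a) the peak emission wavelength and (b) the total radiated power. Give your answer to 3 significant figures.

(a) λ_max = b/T = 2.898×10⁻³/934.6 = 3.101×10⁻⁶ m = 3.10 μm.
Area A = 6s² = 6×(0.229 m)² = 0.314646 m².
(b) P = εσAT⁴ = 0.616×5.670×10⁻⁸×0.314646×(934.6)⁴ = 8.38×10³ W.

λ_max ≈ 3.10 μm; P ≈ 8.38×10³ W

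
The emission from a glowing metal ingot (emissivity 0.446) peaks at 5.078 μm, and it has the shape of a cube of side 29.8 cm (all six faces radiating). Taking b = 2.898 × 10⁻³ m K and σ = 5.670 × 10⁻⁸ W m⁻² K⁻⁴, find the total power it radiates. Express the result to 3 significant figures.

P ≈ 1.43×10³ W

Wien's law: T = b/λ_max = 2.898×10⁻³/5.078×10⁻⁶ = 570.697 K.
Area A = 6s² = 6×(0.298 m)² = 0.532824 m².
Then P = εσAT⁴ = 0.446×5.670×10⁻⁸×0.532824×(570.697)⁴ = 1.43×10³ W.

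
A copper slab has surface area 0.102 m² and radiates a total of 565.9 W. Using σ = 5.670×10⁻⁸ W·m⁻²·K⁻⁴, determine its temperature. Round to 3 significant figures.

Area A = 0.102 m².
P = σAT⁴ ⇒ T = (P/(σA))^(1/4) = (565.9/(5.670×10⁻⁸×0.102))^(1/4) = 559 K.

T ≈ 559 K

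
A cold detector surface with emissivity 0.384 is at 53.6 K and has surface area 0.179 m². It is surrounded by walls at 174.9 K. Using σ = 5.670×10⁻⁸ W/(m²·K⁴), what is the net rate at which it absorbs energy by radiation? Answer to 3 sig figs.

Net gain ≈ 3.61 W

Area A = 0.179 m².
Net radiated power P_net = εσA(T⁴ − T₀⁴) = 0.384×5.670×10⁻⁸×0.179×(53.6⁴ − 174.9⁴).
T⁴ − T₀⁴ = 8.25390×10⁶ − 9.35749×10⁸ = -9.27495×10⁸ K⁴, so P_net = -3.61 W — negative, meaning a net gain of 3.61 W.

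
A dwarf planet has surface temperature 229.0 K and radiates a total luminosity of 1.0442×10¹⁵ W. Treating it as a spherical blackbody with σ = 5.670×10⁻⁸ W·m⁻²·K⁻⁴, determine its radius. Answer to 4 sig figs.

L = 4πR²σT⁴ ⇒ R = √(L/(4πσT⁴)).
σT⁴ = 155.928 W/m², so R = √(1.0442×10¹⁵/(4π×155.928)) = 7.300×10⁵ m.

R ≈ 7.300×10⁵ m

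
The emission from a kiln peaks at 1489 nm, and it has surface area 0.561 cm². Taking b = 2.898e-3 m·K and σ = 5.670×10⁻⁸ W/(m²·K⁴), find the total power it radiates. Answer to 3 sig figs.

P ≈ 45.6 W

Wien's law: T = b/λ_max = 2.898×10⁻³/1.489×10⁻⁶ = 1946.27 K.
Area A = 0.561 cm² = 5.61×10⁻⁵ m².
Then P = σAT⁴ = 5.670×10⁻⁸×5.61×10⁻⁵×(1946.27)⁴ = 45.6 W.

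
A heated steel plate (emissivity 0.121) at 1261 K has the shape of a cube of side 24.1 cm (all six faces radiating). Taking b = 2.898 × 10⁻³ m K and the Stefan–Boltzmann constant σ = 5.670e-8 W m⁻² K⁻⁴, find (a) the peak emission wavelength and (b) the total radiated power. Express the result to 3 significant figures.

λ_max ≈ 2.30 μm; P ≈ 6.05×10³ W

(a) λ_max = b/T = 2.898×10⁻³/1261 = 2.298×10⁻⁶ m = 2.30 μm.
Area A = 6s² = 6×(0.241 m)² = 0.348486 m².
(b) P = εσAT⁴ = 0.121×5.670×10⁻⁸×0.348486×(1261)⁴ = 6.05×10³ W.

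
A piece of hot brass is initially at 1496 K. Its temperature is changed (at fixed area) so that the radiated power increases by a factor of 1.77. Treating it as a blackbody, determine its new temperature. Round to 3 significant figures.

T₂ ≈ 1.73×10³ K

P ∝ T⁴, so T₂/T₁ = (P₂/P₁)^(1/4) = (1.77)^(1/4) = 1.15344.
T₂ = 1496 × 1.15344 = 1.73×10³ K.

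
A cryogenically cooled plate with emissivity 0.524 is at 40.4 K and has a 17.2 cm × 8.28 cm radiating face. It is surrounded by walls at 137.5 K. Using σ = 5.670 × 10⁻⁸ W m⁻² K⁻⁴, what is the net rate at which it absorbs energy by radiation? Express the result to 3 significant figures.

Area A = 0.172 × 0.0828 = 0.0142416 m².
Net radiated power P_net = εσA(T⁴ − T₀⁴) = 0.524×5.670×10⁻⁸×0.0142416×(40.4⁴ − 137.5⁴).
T⁴ − T₀⁴ = 2.66395×10⁶ − 3.57446×10⁸ = -3.54782×10⁸ K⁴, so P_net = -0.150 W — negative, meaning a net gain of 0.150 W.

Net gain ≈ 0.150 W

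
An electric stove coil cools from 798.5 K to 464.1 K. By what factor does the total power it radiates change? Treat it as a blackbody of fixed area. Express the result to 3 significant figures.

P ∝ T⁴, so P₂/P₁ = (T₂/T₁)⁴ = (464.1/798.5)⁴ = (0.581215)⁴ = 0.114.

P₂/P₁ ≈ 0.114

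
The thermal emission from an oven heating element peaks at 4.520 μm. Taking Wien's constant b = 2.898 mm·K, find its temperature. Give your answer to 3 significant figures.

Wien's law gives T = b/λ_max = (2.898×10⁻³ m·K)/(4.520×10⁻⁶ m) = 641 K.

T ≈ 641 K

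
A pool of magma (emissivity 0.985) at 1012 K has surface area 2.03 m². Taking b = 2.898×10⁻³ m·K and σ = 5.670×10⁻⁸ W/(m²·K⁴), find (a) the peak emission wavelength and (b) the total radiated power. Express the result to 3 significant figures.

(a) λ_max = b/T = 2.898×10⁻³/1012 = 2.864×10⁻⁶ m = 2.86 μm.
Area A = 2.03 m².
(b) P = εσAT⁴ = 0.985×5.670×10⁻⁸×2.03×(1012)⁴ = 1.19×10⁵ W.

λ_max ≈ 2.86 μm; P ≈ 1.19×10⁵ W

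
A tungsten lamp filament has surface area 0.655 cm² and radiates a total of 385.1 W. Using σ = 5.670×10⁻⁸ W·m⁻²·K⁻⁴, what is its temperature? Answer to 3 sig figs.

Area A = 0.655 cm² = 6.55×10⁻⁵ m².
P = σAT⁴ ⇒ T = (P/(σA))^(1/4) = (385.1/(5.670×10⁻⁸×6.55×10⁻⁵))^(1/4) = 3.19×10³ K.

T ≈ 3.19×10³ K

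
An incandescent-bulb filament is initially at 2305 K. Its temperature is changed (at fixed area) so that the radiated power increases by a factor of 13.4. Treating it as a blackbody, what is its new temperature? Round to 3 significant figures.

T₂ ≈ 4.41×10³ K

P ∝ T⁴, so T₂/T₁ = (P₂/P₁)^(1/4) = (13.4)^(1/4) = 1.91327.
T₂ = 2305 × 1.91327 = 4.41×10³ K.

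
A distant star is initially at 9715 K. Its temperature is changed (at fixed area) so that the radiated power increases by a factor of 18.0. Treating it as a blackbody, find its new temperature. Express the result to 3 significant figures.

P ∝ T⁴, so T₂/T₁ = (P₂/P₁)^(1/4) = (18.0)^(1/4) = 2.05977.
T₂ = 9715 × 2.05977 = 2.00×10⁴ K.

T₂ ≈ 2.00×10⁴ K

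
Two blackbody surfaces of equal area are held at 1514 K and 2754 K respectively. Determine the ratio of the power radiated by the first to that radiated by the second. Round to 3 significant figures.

P₁/P₂ ≈ 0.0913

With equal areas, P₁/P₂ = (T₁/T₂)⁴ = (1514/2754)⁴ = 0.0913.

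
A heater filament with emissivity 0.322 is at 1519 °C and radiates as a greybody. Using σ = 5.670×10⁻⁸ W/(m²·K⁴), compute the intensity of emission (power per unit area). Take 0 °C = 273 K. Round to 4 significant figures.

I ≈ 1.883×10⁵ W/m²

T = 1519 °C + 273 = 1792 K.
Stefan–Boltzmann: I = εσT⁴ = 0.322 × 5.670×10⁻⁸ × (1792)⁴ = 1.883×10⁵ W/m².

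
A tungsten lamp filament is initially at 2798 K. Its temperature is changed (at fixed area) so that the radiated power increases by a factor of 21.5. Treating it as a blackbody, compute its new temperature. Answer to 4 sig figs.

T₂ ≈ 6025 K

P ∝ T⁴, so T₂/T₁ = (P₂/P₁)^(1/4) = (21.5)^(1/4) = 2.15333.
T₂ = 2798 × 2.15333 = 6025 K.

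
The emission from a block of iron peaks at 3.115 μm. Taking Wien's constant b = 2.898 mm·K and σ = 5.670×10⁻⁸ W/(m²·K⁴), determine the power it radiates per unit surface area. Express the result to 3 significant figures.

Wien's law: T = b/λ_max = 2.898×10⁻³/3.115×10⁻⁶ = 930.337 K.
Then I = σT⁴ = 5.670×10⁻⁸×(930.337)⁴ = 4.25×10⁴ W/m².

I ≈ 4.25×10⁴ W/m²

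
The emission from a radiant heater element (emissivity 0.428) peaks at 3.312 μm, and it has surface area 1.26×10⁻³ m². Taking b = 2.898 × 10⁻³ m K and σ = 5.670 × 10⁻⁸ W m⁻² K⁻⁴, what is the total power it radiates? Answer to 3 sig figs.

P ≈ 17.9 W

Wien's law: T = b/λ_max = 2.898×10⁻³/3.312×10⁻⁶ = 875.000 K.
Area A = 1.26×10⁻³ m².
Then P = εσAT⁴ = 0.428×5.670×10⁻⁸×1.26×10⁻³×(875.000)⁴ = 17.9 W.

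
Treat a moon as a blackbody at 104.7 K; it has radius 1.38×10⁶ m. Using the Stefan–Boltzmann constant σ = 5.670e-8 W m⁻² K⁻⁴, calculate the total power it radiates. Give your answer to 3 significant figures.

Surface area A = 4πR² = 4π(1.38×10⁶ m)² = 2.39314×10¹³ m².
P = σAT⁴ = 5.670×10⁻⁸ × 2.39314×10¹³ × (104.7)⁴ = 1.63×10¹⁴ W.

P ≈ 1.63×10¹⁴ W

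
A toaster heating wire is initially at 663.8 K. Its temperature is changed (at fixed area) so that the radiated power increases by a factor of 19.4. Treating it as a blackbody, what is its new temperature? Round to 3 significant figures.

P ∝ T⁴, so T₂/T₁ = (P₂/P₁)^(1/4) = (19.4)^(1/4) = 2.09870.
T₂ = 663.8 × 2.09870 = 1.39×10³ K.

T₂ ≈ 1.39×10³ K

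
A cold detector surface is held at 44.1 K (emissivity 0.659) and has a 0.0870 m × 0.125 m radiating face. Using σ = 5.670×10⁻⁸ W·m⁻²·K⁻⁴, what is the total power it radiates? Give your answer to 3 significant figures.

Area A = 0.0870 × 0.125 = 0.010875 m².
P = εσAT⁴ = 0.659 × 5.670×10⁻⁸ × 0.010875 × (44.1)⁴ = 1.54×10⁻³ W.

P ≈ 1.54×10⁻³ W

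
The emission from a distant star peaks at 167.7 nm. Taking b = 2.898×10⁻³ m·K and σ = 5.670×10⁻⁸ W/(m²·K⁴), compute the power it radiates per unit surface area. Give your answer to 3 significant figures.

Wien's law: T = b/λ_max = 2.898×10⁻³/1.677×10⁻⁷ = 17280.9 K.
Then I = σT⁴ = 5.670×10⁻⁸×(17280.9)⁴ = 5.06×10⁹ W/m².

I ≈ 5.06×10⁹ W/m²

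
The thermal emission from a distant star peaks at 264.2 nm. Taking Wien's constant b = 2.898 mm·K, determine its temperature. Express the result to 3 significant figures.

T ≈ 1.10×10⁴ K

Wien's law gives T = b/λ_max = (2.898×10⁻³ m·K)/(2.642×10⁻⁷ m) = 1.10×10⁴ K.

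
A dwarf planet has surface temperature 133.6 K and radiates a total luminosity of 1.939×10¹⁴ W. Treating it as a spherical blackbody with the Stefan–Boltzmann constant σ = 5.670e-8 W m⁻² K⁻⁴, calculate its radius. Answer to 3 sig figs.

R ≈ 9.24×10⁵ m

L = 4πR²σT⁴ ⇒ R = √(L/(4πσT⁴)).
σT⁴ = 18.0638 W/m², so R = √(1.939×10¹⁴/(4π×18.0638)) = 9.24×10⁵ m.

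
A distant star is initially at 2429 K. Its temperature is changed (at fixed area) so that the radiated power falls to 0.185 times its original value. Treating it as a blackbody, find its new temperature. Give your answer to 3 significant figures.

T₂ ≈ 1.59×10³ K

P ∝ T⁴, so T₂/T₁ = (P₂/P₁)^(1/4) = (0.185)^(1/4) = 0.655832.
T₂ = 2429 × 0.655832 = 1.59×10³ K.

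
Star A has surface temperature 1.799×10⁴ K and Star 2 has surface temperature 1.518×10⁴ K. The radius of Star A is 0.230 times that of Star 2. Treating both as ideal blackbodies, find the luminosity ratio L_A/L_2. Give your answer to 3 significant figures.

L_A/L_2 ≈ 0.104

L ∝ R²T⁴, so L_A/L_2 = (R_A/R_2)²(T_A/T_2)⁴ = (0.230)² × (1.799×10⁴/1.518×10⁴)⁴ = 0.0529 × 1.97259 = 0.104.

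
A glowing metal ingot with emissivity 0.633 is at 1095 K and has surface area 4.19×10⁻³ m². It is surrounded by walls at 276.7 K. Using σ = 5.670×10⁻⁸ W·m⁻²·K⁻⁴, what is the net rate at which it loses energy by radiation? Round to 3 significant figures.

Area A = 4.19×10⁻³ m².
Net radiated power P_net = εσA(T⁴ − T₀⁴) = 0.633×5.670×10⁻⁸×4.19×10⁻³×(1095⁴ − 276.7⁴).
T⁴ − T₀⁴ = 1.43766×10¹² − 5.86188×10⁹ = 1.43180×10¹² K⁴, so P_net = 215 W.

Net loss ≈ 215 W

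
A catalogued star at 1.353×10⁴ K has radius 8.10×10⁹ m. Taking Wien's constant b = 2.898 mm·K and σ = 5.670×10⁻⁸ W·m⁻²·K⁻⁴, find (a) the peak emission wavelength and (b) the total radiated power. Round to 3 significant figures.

(a) λ_max = b/T = 2.898×10⁻³/1.353×10⁴ = 2.142×10⁻⁷ m = 214 nm.
Surface area A = 4πR² = 4π(8.10×10⁹ m)² = 8.24480×10²⁰ m².
(b) P = σAT⁴ = 5.670×10⁻⁸×8.24480×10²⁰×(1.353×10⁴)⁴ = 1.57×10³⁰ W.

λ_max ≈ 214 nm; P ≈ 1.57×10³⁰ W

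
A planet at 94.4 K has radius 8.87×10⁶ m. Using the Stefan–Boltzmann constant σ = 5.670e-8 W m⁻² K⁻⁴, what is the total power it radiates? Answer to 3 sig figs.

P ≈ 4.45×10¹⁵ W

Surface area A = 4πR² = 4π(8.87×10⁶ m)² = 9.88683×10¹⁴ m².
P = σAT⁴ = 5.670×10⁻⁸ × 9.88683×10¹⁴ × (94.4)⁴ = 4.45×10¹⁵ W.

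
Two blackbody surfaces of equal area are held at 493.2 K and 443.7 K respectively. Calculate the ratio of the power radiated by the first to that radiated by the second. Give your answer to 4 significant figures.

With equal areas, P₁/P₂ = (T₁/T₂)⁴ = (493.2/443.7)⁴ = 1.527.

P₁/P₂ ≈ 1.527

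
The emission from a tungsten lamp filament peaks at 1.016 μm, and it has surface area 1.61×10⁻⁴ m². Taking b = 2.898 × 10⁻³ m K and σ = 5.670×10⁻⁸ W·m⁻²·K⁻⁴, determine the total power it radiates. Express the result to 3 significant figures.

Wien's law: T = b/λ_max = 2.898×10⁻³/1.016×10⁻⁶ = 2852.36 K.
Area A = 1.61×10⁻⁴ m².
Then P = σAT⁴ = 5.670×10⁻⁸×1.61×10⁻⁴×(2852.36)⁴ = 604 W.

P ≈ 604 W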